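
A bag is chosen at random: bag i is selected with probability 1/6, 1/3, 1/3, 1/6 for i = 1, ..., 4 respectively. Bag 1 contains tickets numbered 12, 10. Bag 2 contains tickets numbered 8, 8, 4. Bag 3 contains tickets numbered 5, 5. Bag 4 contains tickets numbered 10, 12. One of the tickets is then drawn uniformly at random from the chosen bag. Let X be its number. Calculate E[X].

E[X | bag 1] = (12+10)/2 = 11.
E[X | bag 2] = (8+8+4)/3 = 20/3.
E[X | bag 3] = (5+5)/2 = 5.
E[X | bag 4] = (10+12)/2 = 11.
E[X] = (1/6)·(11) + (1/3)·(20/3) + (1/3)·(5) + (1/6)·(11) = 68/9.

68/9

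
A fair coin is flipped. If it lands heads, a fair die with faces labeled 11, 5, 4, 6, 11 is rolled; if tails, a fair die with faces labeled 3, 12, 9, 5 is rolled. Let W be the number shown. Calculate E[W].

E[W | heads] = (11+5+4+6+11)/5 = 37/5.
E[W | tails] = (3+12+9+5)/4 = 29/4.
By the law of total expectation,
E[W] = (1/2)·(37/5) + (1/2)·(29/4) = 293/40.

293/40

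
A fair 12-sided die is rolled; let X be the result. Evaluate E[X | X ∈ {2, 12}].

7

P(X ∈ {2, 12}) = 1/6.
Σ over the event: 2·1/12 + 12·1/12 = 7/6.
E[X | X ∈ {2, 12}] = (7/6) / (1/6) = 7.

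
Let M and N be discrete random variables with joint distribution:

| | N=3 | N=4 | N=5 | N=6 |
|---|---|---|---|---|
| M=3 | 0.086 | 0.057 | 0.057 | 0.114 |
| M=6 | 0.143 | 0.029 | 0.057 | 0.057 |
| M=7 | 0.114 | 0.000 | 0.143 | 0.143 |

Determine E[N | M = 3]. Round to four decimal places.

4.6338

P(M = 3) = 0.314.
Σ N·P over the event = 3·(0.086) + 4·(0.057) + 5·(0.057) + 6·(0.114) = 1.455.
E[N | M = 3] = (1.455) / (0.314) = 4.6338.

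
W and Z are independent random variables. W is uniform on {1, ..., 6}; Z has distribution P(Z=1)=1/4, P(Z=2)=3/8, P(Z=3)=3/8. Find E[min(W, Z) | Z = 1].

1

P(Z = 1) = 1/4.
Summing min(W,Z)·P(x,y) over outcomes with Z = 1 gives 1/4.
E[min(W, Z) | Z = 1] = (1/4) / (1/4) = 1.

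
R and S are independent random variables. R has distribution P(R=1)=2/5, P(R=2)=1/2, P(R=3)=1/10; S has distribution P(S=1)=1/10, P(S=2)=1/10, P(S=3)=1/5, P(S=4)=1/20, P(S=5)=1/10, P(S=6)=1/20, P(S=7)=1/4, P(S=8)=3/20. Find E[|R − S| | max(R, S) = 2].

9/14

P(max(R, S) = 2) = 7/50.
Summing |R−S|·P(x,y) over outcomes with max(R, S) = 2 gives 9/100.
E[|R − S| | max(R, S) = 2] = (9/100) / (7/50) = 9/14.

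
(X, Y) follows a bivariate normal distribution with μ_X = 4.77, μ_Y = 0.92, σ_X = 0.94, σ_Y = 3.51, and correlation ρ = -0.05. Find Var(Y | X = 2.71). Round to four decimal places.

12.2893

The conditional variance in a bivariate normal is σ_Y²(1 − ρ²), independent of x.
Var(Y | X=2.71) = (3.51)²·(1 − (-0.05)²) = 12.3201·0.9975 = 12.2893.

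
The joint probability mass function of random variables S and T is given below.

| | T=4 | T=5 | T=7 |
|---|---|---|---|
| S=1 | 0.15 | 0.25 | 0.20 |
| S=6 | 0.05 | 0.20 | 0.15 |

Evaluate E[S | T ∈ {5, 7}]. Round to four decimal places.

P(T ∈ {5, 7}) = 0.80.
Σ S·P over the event = 1·(0.25) + 1·(0.20) + 6·(0.20) + 6·(0.15) = 2.55.
E[S | T ∈ {5, 7}] = (2.55) / (0.80) = 3.1875.

3.1875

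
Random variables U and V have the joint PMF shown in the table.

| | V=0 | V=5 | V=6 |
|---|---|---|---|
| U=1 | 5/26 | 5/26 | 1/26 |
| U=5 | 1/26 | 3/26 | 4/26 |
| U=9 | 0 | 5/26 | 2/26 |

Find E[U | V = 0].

P(V = 0) = 3/13.
Σ U·P over the event = 1·(5/26) + 5·(1/26) = 5/13.
E[U | V = 0] = (5/13) / (3/13) = 5/3.

5/3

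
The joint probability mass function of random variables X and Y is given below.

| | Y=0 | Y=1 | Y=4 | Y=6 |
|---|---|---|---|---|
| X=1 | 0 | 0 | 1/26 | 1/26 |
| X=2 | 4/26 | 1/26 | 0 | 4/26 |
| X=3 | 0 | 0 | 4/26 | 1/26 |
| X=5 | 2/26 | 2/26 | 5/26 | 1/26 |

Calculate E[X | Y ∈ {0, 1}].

10/3

P(Y ∈ {0, 1}) = 9/26.
Σ X·P over the event = 2·(4/26) + 2·(1/26) + 5·(2/26) + 5·(2/26) = 15/13.
E[X | Y ∈ {0, 1}] = (15/13) / (9/26) = 10/3.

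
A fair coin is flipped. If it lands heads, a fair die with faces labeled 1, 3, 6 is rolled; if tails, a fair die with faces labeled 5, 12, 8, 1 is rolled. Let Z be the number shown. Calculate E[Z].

E[Z | heads] = (1+3+6)/3 = 10/3.
E[Z | tails] = (5+12+8+1)/4 = 13/2.
By the law of total expectation,
E[Z] = (1/2)·(10/3) + (1/2)·(13/2) = 59/12.

59/12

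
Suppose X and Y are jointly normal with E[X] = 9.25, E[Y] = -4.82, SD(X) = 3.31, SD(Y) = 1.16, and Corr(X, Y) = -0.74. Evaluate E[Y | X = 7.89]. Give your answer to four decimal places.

-4.4673

E[Y | X=x] = μ_Y + ρ(σ_Y/σ_X)(x − μ_X) for jointly normal variables.
E[Y | X=7.89] = -4.82 + (-0.74)·(1.16/3.31)·(7.89 − (9.25)) = -4.82 + (-0.25934)·(-1.36) = -4.4673.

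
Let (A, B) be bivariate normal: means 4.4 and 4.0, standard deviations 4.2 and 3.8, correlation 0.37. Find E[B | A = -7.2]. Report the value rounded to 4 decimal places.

0.1168

The regression of B on A has slope ρ·σ_B/σ_A and passes through (μ_A, μ_B).
E[B | A=-7.2] = 4.0 + (0.37)·(3.8/4.2)·(-7.2 − (4.4)) = 4.0 + (0.33476)·(-11.6) = 0.1168.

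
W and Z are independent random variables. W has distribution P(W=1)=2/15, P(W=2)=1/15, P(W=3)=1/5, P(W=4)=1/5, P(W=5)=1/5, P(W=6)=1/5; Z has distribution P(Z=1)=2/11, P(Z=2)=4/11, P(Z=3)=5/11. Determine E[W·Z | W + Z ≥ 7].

13

P(W + Z ≥ 7) = 5/11.
Summing WZ·P(x,y) over outcomes with W + Z ≥ 7 gives 65/11.
E[W·Z | W + Z ≥ 7] = (65/11) / (5/11) = 13.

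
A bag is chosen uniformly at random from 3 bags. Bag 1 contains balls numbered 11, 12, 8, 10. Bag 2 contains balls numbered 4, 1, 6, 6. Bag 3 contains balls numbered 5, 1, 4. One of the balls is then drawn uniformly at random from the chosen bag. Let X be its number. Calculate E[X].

107/18

E[X | bag 1] = (11+12+8+10)/4 = 41/4.
E[X | bag 2] = (4+1+6+6)/4 = 17/4.
E[X | bag 3] = (5+1+4)/3 = 10/3.
E[X] = (1/3)·(41/4) + (1/3)·(17/4) + (1/3)·(10/3) = 107/18.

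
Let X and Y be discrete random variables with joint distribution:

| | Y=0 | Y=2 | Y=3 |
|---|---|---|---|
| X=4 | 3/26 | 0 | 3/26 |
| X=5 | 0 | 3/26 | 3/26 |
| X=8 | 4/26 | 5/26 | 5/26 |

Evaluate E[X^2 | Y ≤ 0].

304/7

P(Y ≤ 0) = 7/26.
Σ X^2·P over the event = 16·(3/26) + 64·(4/26) = 152/13.
E[X^2 | Y ≤ 0] = (152/13) / (7/26) = 304/7.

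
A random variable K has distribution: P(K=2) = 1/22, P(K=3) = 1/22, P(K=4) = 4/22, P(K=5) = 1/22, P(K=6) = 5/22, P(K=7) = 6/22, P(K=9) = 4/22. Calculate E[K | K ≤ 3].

P(K ≤ 3) = 1/11.
Σ over the event: 2·1/22 + 3·1/22 = 5/22.
E[K | K ≤ 3] = (5/22) / (1/11) = 5/2.

5/2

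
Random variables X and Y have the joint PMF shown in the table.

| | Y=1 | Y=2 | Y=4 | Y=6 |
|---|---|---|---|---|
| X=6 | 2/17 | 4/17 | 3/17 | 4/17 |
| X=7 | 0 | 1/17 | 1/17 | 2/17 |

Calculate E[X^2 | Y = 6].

121/3

P(Y = 6) = 6/17.
Summing X^2·P(X=x,Y=y) over the conditioning event gives 242/17.
E[X^2 | Y = 6] = (242/17) / (6/17) = 121/3.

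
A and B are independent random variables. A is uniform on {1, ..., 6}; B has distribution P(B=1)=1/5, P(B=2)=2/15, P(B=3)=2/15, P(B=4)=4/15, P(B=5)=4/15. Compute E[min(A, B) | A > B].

101/41

P(A > B) = 41/90.
Summing min(A,B)·P(x,y) over outcomes with A > B gives 101/90.
E[min(A, B) | A > B] = (101/90) / (41/90) = 101/41.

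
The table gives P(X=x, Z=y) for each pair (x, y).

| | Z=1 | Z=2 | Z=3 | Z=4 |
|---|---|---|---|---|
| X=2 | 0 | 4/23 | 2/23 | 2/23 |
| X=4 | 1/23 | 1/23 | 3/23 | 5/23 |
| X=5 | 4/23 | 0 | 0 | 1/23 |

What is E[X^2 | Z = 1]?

116/5

P(Z = 1) = 5/23.
Summing X^2·P(X=x,Z=y) over the conditioning event gives 116/23.
E[X^2 | Z = 1] = (116/23) / (5/23) = 116/5.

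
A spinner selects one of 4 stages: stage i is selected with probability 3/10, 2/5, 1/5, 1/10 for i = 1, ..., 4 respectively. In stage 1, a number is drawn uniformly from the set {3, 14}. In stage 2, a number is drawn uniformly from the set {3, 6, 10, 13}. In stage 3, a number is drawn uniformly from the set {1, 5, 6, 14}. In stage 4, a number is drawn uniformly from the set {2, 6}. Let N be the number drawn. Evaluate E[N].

E[N | stage 1] = (3+14)/2 = 17/2.
E[N | stage 2] = (3+6+10+13)/4 = 8.
E[N | stage 3] = (1+5+6+14)/4 = 13/2.
E[N | stage 4] = (2+6)/2 = 4.
By the law of total expectation,
E[N] = (3/10)·(17/2) + (2/5)·(8) + (1/5)·(13/2) + (1/10)·(4) = 149/20.

149/20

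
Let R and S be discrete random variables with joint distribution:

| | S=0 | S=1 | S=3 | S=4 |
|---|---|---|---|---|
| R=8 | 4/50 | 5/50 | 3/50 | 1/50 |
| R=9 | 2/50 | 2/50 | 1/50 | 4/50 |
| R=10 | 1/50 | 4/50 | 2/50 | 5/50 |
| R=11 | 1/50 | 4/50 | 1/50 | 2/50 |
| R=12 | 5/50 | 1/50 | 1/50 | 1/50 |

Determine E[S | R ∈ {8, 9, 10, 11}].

P(R ∈ {8, 9, 10, 11}) = 21/25.
Summing S·P(R=x,S=y) over the conditioning event gives 42/25.
E[S | R ∈ {8, 9, 10, 11}] = (42/25) / (21/25) = 2.

2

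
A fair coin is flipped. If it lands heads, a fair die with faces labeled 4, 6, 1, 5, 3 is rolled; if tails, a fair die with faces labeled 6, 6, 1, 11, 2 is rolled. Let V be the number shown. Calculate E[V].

9/2

E[V | heads] = (4+6+1+5+3)/5 = 19/5.
E[V | tails] = (6+6+1+11+2)/5 = 26/5.
By the law of total expectation,
E[V] = (1/2)·(19/5) + (1/2)·(26/5) = 9/2.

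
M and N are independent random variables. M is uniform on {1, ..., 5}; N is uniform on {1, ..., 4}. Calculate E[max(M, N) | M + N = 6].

4

P(M + N = 6) = 1/5.
Summing max(M,N)·P(x,y) over outcomes with M + N = 6 gives 4/5.
E[max(M, N) | M + N = 6] = (4/5) / (1/5) = 4.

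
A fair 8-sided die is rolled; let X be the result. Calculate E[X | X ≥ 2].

Given X ≥ 2, X is equally likely to be any of {2, 3, 4, 5, 6, 7, 8}.
E[X | X ≥ 2] = (2 + 3 + 4 + 5 + 6 + 7 + 8) / 7 = 5.

5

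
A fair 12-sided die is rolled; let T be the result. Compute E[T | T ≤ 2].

3/2

Given T ≤ 2, T is equally likely to be any of {1, 2}.
E[T | T ≤ 2] = (1 + 2) / 2 = 3/2.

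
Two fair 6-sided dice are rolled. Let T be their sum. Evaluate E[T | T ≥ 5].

116/15

P(T ≥ 5) = 5/6.
Σ over the event: 5·1/9 + 6·5/36 + 7·1/6 + 8·5/36 + 9·1/9 + 10·1/12 + 11·1/18 + 12·1/36 = 58/9.
E[T | T ≥ 5] = (58/9) / (5/6) = 116/15.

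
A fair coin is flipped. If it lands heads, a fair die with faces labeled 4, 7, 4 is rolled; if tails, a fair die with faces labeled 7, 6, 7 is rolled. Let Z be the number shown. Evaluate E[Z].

E[Z | heads] = (4+7+4)/3 = 5.
E[Z | tails] = (7+6+7)/3 = 20/3.
By the law of total expectation,
E[Z] = (1/2)·(5) + (1/2)·(20/3) = 35/6.

35/6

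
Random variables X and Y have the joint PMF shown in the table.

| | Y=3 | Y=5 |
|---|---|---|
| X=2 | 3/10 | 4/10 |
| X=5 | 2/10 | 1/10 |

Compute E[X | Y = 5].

13/5

P(Y = 5) = 1/2.
Σ X·P over the event = 2·(4/10) + 5·(1/10) = 13/10.
E[X | Y = 5] = (13/10) / (1/2) = 13/5.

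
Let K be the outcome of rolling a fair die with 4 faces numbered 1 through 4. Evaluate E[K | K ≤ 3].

2

Given K ≤ 3, K is equally likely to be any of {1, 2, 3}.
E[K | K ≤ 3] = (1 + 2 + 3) / 3 = 2.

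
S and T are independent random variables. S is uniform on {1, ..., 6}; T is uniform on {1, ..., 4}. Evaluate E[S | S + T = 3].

Outcomes with S + T = 3: (1,2), (2,1), each with probability 1/24.
E[S | S + T = 3] = (1 + 2) / 2 = 3/2.

3/2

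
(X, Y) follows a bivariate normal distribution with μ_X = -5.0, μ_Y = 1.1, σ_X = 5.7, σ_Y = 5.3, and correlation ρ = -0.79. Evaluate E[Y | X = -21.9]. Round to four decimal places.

For a bivariate normal, E[Y | X=x] = μ_Y + ρ·(σ_Y/σ_X)·(x − μ_X).
E[Y | X=-21.9] = 1.1 + (-0.79)·(5.3/5.7)·(-21.9 − (-5.0)) = 1.1 + (-0.73456)·(-16.9) = 13.5141.

13.5141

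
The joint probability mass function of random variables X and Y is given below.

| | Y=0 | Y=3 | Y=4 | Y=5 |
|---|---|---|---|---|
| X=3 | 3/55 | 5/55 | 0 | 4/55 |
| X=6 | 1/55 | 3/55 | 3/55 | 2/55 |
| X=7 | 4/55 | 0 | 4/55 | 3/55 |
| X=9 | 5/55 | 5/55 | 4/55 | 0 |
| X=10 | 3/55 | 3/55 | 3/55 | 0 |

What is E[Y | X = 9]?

31/14

P(X = 9) = 14/55.
Σ Y·P over the event = 0·(5/55) + 3·(5/55) + 4·(4/55) = 31/55.
E[Y | X = 9] = (31/55) / (14/55) = 31/14.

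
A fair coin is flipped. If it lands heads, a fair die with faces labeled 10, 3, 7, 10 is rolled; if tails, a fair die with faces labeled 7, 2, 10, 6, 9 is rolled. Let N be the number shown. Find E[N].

143/20

E[N | heads] = (10+3+7+10)/4 = 15/2.
E[N | tails] = (7+2+10+6+9)/5 = 34/5.
By the law of total expectation,
E[N] = (1/2)·(15/2) + (1/2)·(34/5) = 143/20.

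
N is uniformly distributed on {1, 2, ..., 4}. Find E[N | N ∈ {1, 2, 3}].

2

P(N ∈ {1, 2, 3}) = 3/4.
Σ over the event: 1·1/4 + 2·1/4 + 3·1/4 = 3/2.
E[N | N ∈ {1, 2, 3}] = (3/2) / (3/4) = 2.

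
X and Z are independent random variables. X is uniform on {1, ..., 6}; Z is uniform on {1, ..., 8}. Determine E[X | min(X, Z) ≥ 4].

P(min(X, Z) ≥ 4) = 5/16.
Summing X·P(x,y) over outcomes with min(X, Z) ≥ 4 gives 25/16.
E[X | min(X, Z) ≥ 4] = (25/16) / (5/16) = 5.

5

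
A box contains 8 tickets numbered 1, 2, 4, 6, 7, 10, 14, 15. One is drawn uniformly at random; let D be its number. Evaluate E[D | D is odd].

23/3

P(D is odd) = 3/8.
Σ over the event: 1·1/8 + 7·1/8 + 15·1/8 = 23/8.
E[D | D is odd] = (23/8) / (3/8) = 23/3.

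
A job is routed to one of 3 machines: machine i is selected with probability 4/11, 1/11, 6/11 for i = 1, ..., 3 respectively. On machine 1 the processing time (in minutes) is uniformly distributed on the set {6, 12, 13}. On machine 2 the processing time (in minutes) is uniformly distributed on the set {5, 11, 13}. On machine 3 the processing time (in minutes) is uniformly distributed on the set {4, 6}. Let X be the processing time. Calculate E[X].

81/11

E[X | machine 1] = (6+12+13)/3 = 31/3.
E[X | machine 2] = (5+11+13)/3 = 29/3.
E[X | machine 3] = (4+6)/2 = 5.
By the law of total expectation,
E[X] = (4/11)·(31/3) + (1/11)·(29/3) + (6/11)·(5) = 81/11.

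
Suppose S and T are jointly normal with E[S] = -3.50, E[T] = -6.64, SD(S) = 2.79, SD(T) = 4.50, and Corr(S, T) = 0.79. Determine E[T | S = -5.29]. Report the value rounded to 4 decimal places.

E[T | S=x] = μ_T + ρ(σ_T/σ_S)(x − μ_S) for jointly normal variables.
E[T | S=-5.29] = -6.64 + (0.79)·(4.50/2.79)·(-5.29 − (-3.50)) = -6.64 + (1.2742)·(-1.79) = -8.9208.

-8.9208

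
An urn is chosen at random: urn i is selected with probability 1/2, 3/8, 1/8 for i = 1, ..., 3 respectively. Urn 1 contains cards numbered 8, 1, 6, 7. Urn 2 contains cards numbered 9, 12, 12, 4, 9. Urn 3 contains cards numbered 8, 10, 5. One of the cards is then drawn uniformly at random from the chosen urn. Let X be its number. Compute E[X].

859/120

E[X | urn 1] = (8+1+6+7)/4 = 11/2.
E[X | urn 2] = (9+12+12+4+9)/5 = 46/5.
E[X | urn 3] = (8+10+5)/3 = 23/3.
By the law of total expectation,
E[X] = (1/2)·(11/2) + (3/8)·(46/5) + (1/8)·(23/3) = 859/120.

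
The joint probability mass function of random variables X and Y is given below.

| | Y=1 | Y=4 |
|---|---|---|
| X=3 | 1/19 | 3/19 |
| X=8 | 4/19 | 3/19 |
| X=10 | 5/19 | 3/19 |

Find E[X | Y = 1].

17/2

P(Y = 1) = 10/19.
Σ X·P over the event = 3·(1/19) + 8·(4/19) + 10·(5/19) = 85/19.
E[X | Y = 1] = (85/19) / (10/19) = 17/2.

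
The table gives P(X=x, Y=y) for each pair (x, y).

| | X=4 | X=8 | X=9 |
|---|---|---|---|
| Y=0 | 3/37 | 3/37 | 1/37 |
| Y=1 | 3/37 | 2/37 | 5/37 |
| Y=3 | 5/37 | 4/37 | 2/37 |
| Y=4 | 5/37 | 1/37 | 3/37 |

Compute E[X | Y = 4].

P(Y = 4) = 9/37.
Summing X·P(X=x,Y=y) over the conditioning event gives 55/37.
E[X | Y = 4] = (55/37) / (9/37) = 55/9.

55/9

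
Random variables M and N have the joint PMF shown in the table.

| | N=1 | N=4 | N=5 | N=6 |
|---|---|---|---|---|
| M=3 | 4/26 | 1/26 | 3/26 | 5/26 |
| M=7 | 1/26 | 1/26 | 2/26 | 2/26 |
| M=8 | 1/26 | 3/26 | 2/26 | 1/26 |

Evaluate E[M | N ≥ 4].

P(N ≥ 4) = 10/13.
Summing M·P(M=x,N=y) over the conditioning event gives 55/13.
E[M | N ≥ 4] = (55/13) / (10/13) = 11/2.

11/2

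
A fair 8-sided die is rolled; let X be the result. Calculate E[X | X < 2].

1

Given X < 2, X is equally likely to be any of {1}.
E[X | X < 2] = (1) / 1 = 1.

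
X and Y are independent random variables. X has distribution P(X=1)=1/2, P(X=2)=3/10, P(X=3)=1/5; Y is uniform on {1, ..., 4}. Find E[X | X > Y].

P(X > Y) = 7/40.
Summing X·P(x,y) over outcomes with X > Y gives 9/20.
E[X | X > Y] = (9/20) / (7/40) = 18/7.

18/7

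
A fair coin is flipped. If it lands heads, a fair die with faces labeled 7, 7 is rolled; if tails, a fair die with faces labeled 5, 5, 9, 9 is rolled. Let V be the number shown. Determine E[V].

E[V | heads] = (7+7)/2 = 7.
E[V | tails] = (5+5+9+9)/4 = 7.
E[V] = (1/2)·(7) + (1/2)·(7) = 7.

7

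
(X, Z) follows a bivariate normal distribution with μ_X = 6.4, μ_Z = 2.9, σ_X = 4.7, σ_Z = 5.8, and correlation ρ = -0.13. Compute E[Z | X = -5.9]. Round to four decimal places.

For a bivariate normal, E[Z | X=x] = μ_Z + ρ·(σ_Z/σ_X)·(x − μ_X).
E[Z | X=-5.9] = 2.9 + (-0.13)·(5.8/4.7)·(-5.9 − (6.4)) = 2.9 + (-0.160426)·(-12.3) = 4.8732.

4.8732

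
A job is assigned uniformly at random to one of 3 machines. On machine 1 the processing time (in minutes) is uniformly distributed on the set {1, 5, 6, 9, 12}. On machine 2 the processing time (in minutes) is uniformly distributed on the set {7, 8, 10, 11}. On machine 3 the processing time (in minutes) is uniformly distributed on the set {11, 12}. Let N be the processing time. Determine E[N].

E[N | machine 1] = (1+5+6+9+12)/5 = 33/5.
E[N | machine 2] = (7+8+10+11)/4 = 9.
E[N | machine 3] = (11+12)/2 = 23/2.
E[N] = (1/3)·(33/5) + (1/3)·(9) + (1/3)·(23/2) = 271/30.

271/30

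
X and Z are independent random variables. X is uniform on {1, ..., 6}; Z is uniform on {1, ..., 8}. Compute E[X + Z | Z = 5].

17/2

Outcomes with Z = 5: (1,5), (2,5), (3,5), (4,5), (5,5), (6,5), each with probability 1/48.
E[X + Z | Z = 5] = (6 + 7 + 8 + 9 + 10 + 11) / 6 = 17/2.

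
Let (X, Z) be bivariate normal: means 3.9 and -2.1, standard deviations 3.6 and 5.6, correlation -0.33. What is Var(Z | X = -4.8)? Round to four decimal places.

27.9449

For a bivariate normal, Var(Z | X=x) = σ_Z²(1 − ρ²).
Var(Z | X=-4.8) = (5.6)²·(1 − (-0.33)²) = 31.36·0.8911 = 27.9449.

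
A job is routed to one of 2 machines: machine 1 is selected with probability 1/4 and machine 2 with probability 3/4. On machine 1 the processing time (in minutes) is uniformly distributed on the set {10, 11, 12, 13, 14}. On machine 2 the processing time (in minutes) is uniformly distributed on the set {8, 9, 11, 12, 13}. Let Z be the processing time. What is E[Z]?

E[Z | machine 1] = (10+11+12+13+14)/5 = 12.
E[Z | machine 2] = (8+9+11+12+13)/5 = 53/5.
By the law of total expectation,
E[Z] = (1/4)·(12) + (3/4)·(53/5) = 219/20.

219/20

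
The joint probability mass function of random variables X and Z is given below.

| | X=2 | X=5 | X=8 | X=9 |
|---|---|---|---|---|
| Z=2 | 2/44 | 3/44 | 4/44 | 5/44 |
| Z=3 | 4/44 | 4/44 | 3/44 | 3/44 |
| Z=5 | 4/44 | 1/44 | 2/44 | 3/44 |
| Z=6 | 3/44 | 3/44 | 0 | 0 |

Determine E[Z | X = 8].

P(X = 8) = 9/44.
Σ Z·P over the event = 2·(4/44) + 3·(3/44) + 5·(2/44) = 27/44.
E[Z | X = 8] = (27/44) / (9/44) = 3.

3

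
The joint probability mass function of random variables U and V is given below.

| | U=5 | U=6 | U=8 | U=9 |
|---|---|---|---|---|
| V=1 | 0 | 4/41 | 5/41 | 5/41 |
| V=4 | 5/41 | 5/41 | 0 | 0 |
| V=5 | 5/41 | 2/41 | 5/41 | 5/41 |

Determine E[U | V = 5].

122/17

P(V = 5) = 17/41.
Summing U·P(U=x,V=y) over the conditioning event gives 122/41.
E[U | V = 5] = (122/41) / (17/41) = 122/17.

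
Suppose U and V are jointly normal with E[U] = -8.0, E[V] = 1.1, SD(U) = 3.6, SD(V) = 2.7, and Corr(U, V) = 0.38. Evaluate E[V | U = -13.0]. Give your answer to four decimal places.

-0.3250

E[V | U=x] = μ_V + ρ(σ_V/σ_U)(x − μ_U) for jointly normal variables.
E[V | U=-13.0] = 1.1 + (0.38)·(2.7/3.6)·(-13.0 − (-8.0)) = 1.1 + (0.285)·(-5) = -0.3250.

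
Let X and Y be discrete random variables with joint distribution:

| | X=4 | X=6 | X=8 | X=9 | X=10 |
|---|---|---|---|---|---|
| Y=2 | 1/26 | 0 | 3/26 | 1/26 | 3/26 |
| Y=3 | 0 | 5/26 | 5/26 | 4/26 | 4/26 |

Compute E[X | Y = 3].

73/9

P(Y = 3) = 9/13.
Σ X·P over the event = 6·(5/26) + 8·(5/26) + 9·(4/26) + 10·(4/26) = 73/13.
E[X | Y = 3] = (73/13) / (9/13) = 73/9.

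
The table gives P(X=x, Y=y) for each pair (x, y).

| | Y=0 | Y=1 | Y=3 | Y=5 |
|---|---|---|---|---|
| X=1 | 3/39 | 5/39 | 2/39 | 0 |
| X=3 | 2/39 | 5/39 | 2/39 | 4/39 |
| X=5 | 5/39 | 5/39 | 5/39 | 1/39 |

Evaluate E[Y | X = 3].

31/13

P(X = 3) = 1/3.
Σ Y·P over the event = 0·(2/39) + 1·(5/39) + 3·(2/39) + 5·(4/39) = 31/39.
E[Y | X = 3] = (31/39) / (1/3) = 31/13.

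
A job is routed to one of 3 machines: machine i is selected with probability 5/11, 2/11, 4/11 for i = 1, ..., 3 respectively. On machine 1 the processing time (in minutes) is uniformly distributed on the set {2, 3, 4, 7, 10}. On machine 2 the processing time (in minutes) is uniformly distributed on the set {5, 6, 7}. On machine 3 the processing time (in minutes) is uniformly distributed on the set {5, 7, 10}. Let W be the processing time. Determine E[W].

202/33

E[W | machine 1] = (2+3+4+7+10)/5 = 26/5.
E[W | machine 2] = (5+6+7)/3 = 6.
E[W | machine 3] = (5+7+10)/3 = 22/3.
E[W] = (5/11)·(26/5) + (2/11)·(6) + (4/11)·(22/3) = 202/33.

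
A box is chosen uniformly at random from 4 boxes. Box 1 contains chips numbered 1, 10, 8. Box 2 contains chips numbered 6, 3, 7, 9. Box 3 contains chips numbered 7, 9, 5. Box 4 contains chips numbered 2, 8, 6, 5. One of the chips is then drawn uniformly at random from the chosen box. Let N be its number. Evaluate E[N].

E[N | box 1] = (1+10+8)/3 = 19/3.
E[N | box 2] = (6+3+7+9)/4 = 25/4.
E[N | box 3] = (7+9+5)/3 = 7.
E[N | box 4] = (2+8+6+5)/4 = 21/4.
By the law of total expectation,
E[N] = (1/4)·(19/3) + (1/4)·(25/4) + (1/4)·(7) + (1/4)·(21/4) = 149/24.

149/24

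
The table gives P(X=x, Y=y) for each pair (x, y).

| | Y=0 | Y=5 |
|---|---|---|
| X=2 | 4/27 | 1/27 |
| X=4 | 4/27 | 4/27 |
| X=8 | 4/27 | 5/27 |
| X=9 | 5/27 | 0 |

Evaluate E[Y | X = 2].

P(X = 2) = 5/27.
Σ Y·P over the event = 0·(4/27) + 5·(1/27) = 5/27.
E[Y | X = 2] = (5/27) / (5/27) = 1.

1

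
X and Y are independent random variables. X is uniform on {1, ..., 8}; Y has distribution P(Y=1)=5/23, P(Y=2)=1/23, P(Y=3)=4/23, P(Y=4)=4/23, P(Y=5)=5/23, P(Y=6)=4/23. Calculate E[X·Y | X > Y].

951/50

P(X > Y) = 25/46.
Summing XY·P(x,y) over outcomes with X > Y gives 951/92.
E[X·Y | X > Y] = (951/92) / (25/46) = 951/50.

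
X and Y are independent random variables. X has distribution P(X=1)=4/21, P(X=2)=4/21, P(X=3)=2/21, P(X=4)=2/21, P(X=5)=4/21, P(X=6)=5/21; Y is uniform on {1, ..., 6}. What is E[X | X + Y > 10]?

P(X + Y > 10) = 1/9.
Summing X·P(x,y) over outcomes with X + Y > 10 gives 40/63.
E[X | X + Y > 10] = (40/63) / (1/9) = 40/7.

40/7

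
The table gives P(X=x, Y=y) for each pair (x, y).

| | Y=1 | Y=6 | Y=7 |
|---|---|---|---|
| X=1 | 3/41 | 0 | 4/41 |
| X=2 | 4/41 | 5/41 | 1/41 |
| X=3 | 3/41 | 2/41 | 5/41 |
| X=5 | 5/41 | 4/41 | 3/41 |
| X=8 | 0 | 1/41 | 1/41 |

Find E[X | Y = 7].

22/7

P(Y = 7) = 14/41.
Summing X·P(X=x,Y=y) over the conditioning event gives 44/41.
E[X | Y = 7] = (44/41) / (14/41) = 22/7.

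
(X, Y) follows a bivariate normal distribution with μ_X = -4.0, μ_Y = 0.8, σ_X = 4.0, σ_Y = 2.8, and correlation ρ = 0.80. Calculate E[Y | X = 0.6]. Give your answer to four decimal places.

3.3760

The regression of Y on X has slope ρ·σ_Y/σ_X and passes through (μ_X, μ_Y).
E[Y | X=0.6] = 0.8 + (0.80)·(2.8/4.0)·(0.6 − (-4.0)) = 0.8 + (0.56)·(4.6) = 3.3760.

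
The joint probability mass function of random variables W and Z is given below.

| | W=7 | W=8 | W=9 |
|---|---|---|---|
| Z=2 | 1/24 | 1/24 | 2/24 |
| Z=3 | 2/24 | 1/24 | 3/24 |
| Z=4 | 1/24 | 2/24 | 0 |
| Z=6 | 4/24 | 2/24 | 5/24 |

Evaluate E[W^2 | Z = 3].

135/2

P(Z = 3) = 1/4.
Σ W^2·P over the event = 49·(2/24) + 64·(1/24) + 81·(3/24) = 135/8.
E[W^2 | Z = 3] = (135/8) / (1/4) = 135/2.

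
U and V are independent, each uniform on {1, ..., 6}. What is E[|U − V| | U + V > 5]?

28/13

P(U + V > 5) = 13/18.
Summing |U−V|·P(x,y) over outcomes with U + V > 5 gives 14/9.
E[|U − V| | U + V > 5] = (14/9) / (13/18) = 28/13.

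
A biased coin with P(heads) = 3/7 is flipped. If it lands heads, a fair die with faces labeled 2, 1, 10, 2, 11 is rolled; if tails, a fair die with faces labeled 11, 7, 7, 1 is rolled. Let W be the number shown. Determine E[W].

E[W | heads] = (2+1+10+2+11)/5 = 26/5.
E[W | tails] = (11+7+7+1)/4 = 13/2.
By the law of total expectation,
E[W] = (3/7)·(26/5) + (4/7)·(13/2) = 208/35.

208/35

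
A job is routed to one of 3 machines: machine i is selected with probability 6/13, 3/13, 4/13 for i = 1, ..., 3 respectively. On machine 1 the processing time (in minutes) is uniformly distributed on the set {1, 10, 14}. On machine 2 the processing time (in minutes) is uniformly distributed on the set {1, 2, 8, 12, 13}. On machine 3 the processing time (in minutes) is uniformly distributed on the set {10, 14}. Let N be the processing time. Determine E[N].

46/5

E[N | machine 1] = (1+10+14)/3 = 25/3.
E[N | machine 2] = (1+2+8+12+13)/5 = 36/5.
E[N | machine 3] = (10+14)/2 = 12.
E[N] = (6/13)·(25/3) + (3/13)·(36/5) + (4/13)·(12) = 46/5.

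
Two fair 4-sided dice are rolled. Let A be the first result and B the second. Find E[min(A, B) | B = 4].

Outcomes with B = 4: (1,4), (2,4), (3,4), (4,4), each with probability 1/16.
E[min(A, B) | B = 4] = (1 + 2 + 3 + 4) / 4 = 5/2.

5/2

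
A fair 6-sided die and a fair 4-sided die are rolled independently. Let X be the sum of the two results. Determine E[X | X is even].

P(X is even) = 1/2.
Σ over the event: 2·1/24 + 4·1/8 + 6·1/6 + 8·1/8 + 10·1/24 = 3.
E[X | X is even] = (3) / (1/2) = 6.

6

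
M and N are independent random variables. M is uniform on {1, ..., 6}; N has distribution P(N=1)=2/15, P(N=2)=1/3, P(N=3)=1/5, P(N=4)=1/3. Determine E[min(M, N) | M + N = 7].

12/5

P(M + N = 7) = 1/6.
Summing min(M,N)·P(x,y) over outcomes with M + N = 7 gives 2/5.
E[min(M, N) | M + N = 7] = (2/5) / (1/6) = 12/5.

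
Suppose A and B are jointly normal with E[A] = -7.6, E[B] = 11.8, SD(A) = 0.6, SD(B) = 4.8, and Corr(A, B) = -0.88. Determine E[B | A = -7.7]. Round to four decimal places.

12.5040

The regression of B on A has slope ρ·σ_B/σ_A and passes through (μ_A, μ_B).
E[B | A=-7.7] = 11.8 + (-0.88)·(4.8/0.6)·(-7.7 − (-7.6)) = 11.8 + (-7.04)·(-0.1) = 12.5040.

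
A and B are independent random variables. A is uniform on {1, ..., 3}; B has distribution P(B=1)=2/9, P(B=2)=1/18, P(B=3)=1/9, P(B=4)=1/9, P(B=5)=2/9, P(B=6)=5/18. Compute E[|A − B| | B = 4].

2

P(B = 4) = 1/9.
Summing |A−B|·P(x,y) over outcomes with B = 4 gives 2/9.
E[|A − B| | B = 4] = (2/9) / (1/9) = 2.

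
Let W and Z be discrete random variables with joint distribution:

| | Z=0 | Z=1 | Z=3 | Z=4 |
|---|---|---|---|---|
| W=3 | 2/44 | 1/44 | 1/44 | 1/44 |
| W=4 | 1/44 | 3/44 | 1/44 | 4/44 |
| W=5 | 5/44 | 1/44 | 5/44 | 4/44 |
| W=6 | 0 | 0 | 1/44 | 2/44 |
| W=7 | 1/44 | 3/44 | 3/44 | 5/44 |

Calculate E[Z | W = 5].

32/15

P(W = 5) = 15/44.
Summing Z·P(W=x,Z=y) over the conditioning event gives 8/11.
E[Z | W = 5] = (8/11) / (15/44) = 32/15.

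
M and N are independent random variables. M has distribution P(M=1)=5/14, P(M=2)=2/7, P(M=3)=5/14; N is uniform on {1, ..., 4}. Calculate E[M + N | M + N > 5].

89/14

P(M + N > 5) = 1/4.
Summing (M+N)·P(x,y) over outcomes with M + N > 5 gives 89/56.
E[M + N | M + N > 5] = (89/56) / (1/4) = 89/14.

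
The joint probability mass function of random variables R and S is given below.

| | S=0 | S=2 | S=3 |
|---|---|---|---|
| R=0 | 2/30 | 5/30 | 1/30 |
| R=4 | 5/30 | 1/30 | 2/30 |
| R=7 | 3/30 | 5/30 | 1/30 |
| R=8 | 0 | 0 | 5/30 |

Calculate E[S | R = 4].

1

P(R = 4) = 4/15.
Σ S·P over the event = 0·(5/30) + 2·(1/30) + 3·(2/30) = 4/15.
E[S | R = 4] = (4/15) / (4/15) = 1.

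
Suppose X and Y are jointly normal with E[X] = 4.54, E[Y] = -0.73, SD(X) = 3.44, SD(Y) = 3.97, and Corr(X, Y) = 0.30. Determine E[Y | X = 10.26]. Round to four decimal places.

1.2504

The regression of Y on X has slope ρ·σ_Y/σ_X and passes through (μ_X, μ_Y).
E[Y | X=10.26] = -0.73 + (0.30)·(3.97/3.44)·(10.26 − (4.54)) = -0.73 + (0.34622)·(5.72) = 1.2504.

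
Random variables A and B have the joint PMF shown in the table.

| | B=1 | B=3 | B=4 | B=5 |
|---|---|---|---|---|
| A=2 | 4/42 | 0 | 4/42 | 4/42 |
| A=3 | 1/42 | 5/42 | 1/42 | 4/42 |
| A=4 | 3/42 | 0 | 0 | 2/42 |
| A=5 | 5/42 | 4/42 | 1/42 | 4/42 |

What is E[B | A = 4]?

P(A = 4) = 5/42.
Summing B·P(A=x,B=y) over the conditioning event gives 13/42.
E[B | A = 4] = (13/42) / (5/42) = 13/5.

13/5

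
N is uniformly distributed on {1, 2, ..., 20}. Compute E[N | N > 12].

33/2

Given N > 12, N is equally likely to be any of {13, 14, 15, 16, 17, 18, 19, 20}.
E[N | N > 12] = (13 + 14 + 15 + 16 + 17 + 18 + 19 + 20) / 8 = 33/2.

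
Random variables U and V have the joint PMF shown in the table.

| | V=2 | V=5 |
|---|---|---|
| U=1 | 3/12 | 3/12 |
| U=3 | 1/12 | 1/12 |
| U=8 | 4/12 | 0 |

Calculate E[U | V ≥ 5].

3/2

P(V ≥ 5) = 1/3.
Σ U·P over the event = 1·(3/12) + 3·(1/12) = 1/2.
E[U | V ≥ 5] = (1/2) / (1/3) = 3/2.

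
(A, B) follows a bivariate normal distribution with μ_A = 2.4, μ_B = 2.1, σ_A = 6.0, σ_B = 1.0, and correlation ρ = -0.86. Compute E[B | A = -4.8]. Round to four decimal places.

The regression of B on A has slope ρ·σ_B/σ_A and passes through (μ_A, μ_B).
E[B | A=-4.8] = 2.1 + (-0.86)·(1.0/6.0)·(-4.8 − (2.4)) = 2.1 + (-0.14333)·(-7.2) = 3.1320.

3.1320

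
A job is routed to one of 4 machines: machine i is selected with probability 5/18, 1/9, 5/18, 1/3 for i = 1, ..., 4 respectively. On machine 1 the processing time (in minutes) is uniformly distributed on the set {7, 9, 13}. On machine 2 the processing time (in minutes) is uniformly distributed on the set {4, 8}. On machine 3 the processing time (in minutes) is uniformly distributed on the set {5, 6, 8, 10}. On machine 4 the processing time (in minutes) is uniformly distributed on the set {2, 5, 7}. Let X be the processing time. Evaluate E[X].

E[X | machine 1] = (7+9+13)/3 = 29/3.
E[X | machine 2] = (4+8)/2 = 6.
E[X | machine 3] = (5+6+8+10)/4 = 29/4.
E[X | machine 4] = (2+5+7)/3 = 14/3.
By the law of total expectation,
E[X] = (5/18)·(29/3) + (1/9)·(6) + (5/18)·(29/4) + (1/3)·(14/3) = 1495/216.

1495/216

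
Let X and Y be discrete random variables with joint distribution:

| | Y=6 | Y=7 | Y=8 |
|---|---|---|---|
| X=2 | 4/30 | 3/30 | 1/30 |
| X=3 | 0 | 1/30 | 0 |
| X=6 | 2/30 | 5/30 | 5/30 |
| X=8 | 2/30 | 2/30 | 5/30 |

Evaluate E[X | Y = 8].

P(Y = 8) = 11/30.
Σ X·P over the event = 2·(1/30) + 6·(5/30) + 8·(5/30) = 12/5.
E[X | Y = 8] = (12/5) / (11/30) = 72/11.

72/11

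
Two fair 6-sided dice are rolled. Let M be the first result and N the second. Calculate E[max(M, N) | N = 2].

P(N = 2) = 1/6.
Summing max(M,N)·P(x,y) over outcomes with N = 2 gives 11/18.
E[max(M, N) | N = 2] = (11/18) / (1/6) = 11/3.

11/3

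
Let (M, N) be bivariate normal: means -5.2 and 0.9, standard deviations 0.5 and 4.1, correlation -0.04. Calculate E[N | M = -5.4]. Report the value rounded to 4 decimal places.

0.9656

The regression of N on M has slope ρ·σ_N/σ_M and passes through (μ_M, μ_N).
E[N | M=-5.4] = 0.9 + (-0.04)·(4.1/0.5)·(-5.4 − (-5.2)) = 0.9 + (-0.328)·(-0.2) = 0.9656.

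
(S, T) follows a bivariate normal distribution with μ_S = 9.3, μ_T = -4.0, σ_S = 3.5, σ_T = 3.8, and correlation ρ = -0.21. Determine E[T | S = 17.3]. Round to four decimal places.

For a bivariate normal, E[T | S=x] = μ_T + ρ·(σ_T/σ_S)·(x − μ_S).
E[T | S=17.3] = -4.0 + (-0.21)·(3.8/3.5)·(17.3 − (9.3)) = -4.0 + (-0.228)·(8) = -5.8240.

-5.8240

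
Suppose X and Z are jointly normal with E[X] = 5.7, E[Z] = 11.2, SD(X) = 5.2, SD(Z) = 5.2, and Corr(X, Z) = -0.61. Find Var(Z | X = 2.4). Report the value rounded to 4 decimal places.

For a bivariate normal, Var(Z | X=x) = σ_Z²(1 − ρ²).
Var(Z | X=2.4) = (5.2)²·(1 − (-0.61)²) = 27.04·0.6279 = 16.9784.

16.9784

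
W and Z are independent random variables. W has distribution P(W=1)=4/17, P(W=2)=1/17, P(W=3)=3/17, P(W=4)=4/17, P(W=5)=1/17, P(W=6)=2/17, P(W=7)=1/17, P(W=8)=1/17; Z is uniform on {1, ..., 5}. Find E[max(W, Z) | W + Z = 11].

P(W + Z = 11) = 4/85.
Summing max(W,Z)·P(x,y) over outcomes with W + Z = 11 gives 27/85.
E[max(W, Z) | W + Z = 11] = (27/85) / (4/85) = 27/4.

27/4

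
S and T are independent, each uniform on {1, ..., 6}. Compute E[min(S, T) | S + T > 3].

8/3

P(S + T > 3) = 11/12.
Summing min(S,T)·P(x,y) over outcomes with S + T > 3 gives 22/9.
E[min(S, T) | S + T > 3] = (22/9) / (11/12) = 8/3.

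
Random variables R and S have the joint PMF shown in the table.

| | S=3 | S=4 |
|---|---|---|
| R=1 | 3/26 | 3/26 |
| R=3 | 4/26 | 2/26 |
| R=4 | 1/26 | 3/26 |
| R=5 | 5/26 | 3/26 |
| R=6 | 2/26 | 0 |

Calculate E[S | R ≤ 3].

41/12

P(R ≤ 3) = 6/13.
Σ S·P over the event = 3·(3/26) + 4·(3/26) + 3·(4/26) + 4·(2/26) = 41/26.
E[S | R ≤ 3] = (41/26) / (6/13) = 41/12.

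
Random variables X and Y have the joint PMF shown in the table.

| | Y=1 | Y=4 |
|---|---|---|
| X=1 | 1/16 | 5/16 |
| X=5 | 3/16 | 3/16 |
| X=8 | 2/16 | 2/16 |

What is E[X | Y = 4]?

18/5

P(Y = 4) = 5/8.
Σ X·P over the event = 1·(5/16) + 5·(3/16) + 8·(2/16) = 9/4.
E[X | Y = 4] = (9/4) / (5/8) = 18/5.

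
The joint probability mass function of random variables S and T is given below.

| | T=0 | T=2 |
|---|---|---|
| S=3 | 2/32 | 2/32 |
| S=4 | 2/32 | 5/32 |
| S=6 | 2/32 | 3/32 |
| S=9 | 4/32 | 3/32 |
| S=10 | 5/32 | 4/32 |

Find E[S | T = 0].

112/15

P(T = 0) = 15/32.
Σ S·P over the event = 3·(2/32) + 4·(2/32) + 6·(2/32) + 9·(4/32) + 10·(5/32) = 7/2.
E[S | T = 0] = (7/2) / (15/32) = 112/15.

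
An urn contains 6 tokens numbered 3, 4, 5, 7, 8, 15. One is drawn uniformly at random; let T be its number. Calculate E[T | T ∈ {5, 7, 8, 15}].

P(T ∈ {5, 7, 8, 15}) = 2/3.
Σ over the event: 5·1/6 + 7·1/6 + 8·1/6 + 15·1/6 = 35/6.
E[T | T ∈ {5, 7, 8, 15}] = (35/6) / (2/3) = 35/4.

35/4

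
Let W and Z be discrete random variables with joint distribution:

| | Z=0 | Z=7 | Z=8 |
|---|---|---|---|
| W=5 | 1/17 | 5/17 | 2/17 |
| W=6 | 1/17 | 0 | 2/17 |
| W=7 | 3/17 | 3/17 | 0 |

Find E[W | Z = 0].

P(Z = 0) = 5/17.
Σ W·P over the event = 5·(1/17) + 6·(1/17) + 7·(3/17) = 32/17.
E[W | Z = 0] = (32/17) / (5/17) = 32/5.

32/5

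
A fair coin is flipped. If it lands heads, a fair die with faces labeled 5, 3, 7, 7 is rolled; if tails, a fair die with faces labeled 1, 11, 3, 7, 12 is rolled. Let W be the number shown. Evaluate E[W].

E[W | heads] = (5+3+7+7)/4 = 11/2.
E[W | tails] = (1+11+3+7+12)/5 = 34/5.
E[W] = (1/2)·(11/2) + (1/2)·(34/5) = 123/20.

123/20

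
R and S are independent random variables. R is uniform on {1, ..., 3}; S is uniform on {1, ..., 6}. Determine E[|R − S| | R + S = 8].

Outcomes with R + S = 8: (2,6), (3,5), each with probability 1/18.
E[|R − S| | R + S = 8] = (4 + 2) / 2 = 3.

3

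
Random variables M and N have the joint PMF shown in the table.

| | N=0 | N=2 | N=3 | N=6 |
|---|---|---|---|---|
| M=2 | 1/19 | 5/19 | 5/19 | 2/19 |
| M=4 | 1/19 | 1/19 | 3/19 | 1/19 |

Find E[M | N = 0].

3

P(N = 0) = 2/19.
Σ M·P over the event = 2·(1/19) + 4·(1/19) = 6/19.
E[M | N = 0] = (6/19) / (2/19) = 3.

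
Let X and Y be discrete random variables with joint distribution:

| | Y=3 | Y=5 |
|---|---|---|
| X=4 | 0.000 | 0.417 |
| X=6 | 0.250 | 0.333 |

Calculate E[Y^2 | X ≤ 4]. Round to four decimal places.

P(X ≤ 4) = 0.417.
Σ Y^2·P over the event = 25·(0.417) = 10.425.
E[Y^2 | X ≤ 4] = (10.425) / (0.417) = 25.0000.

25.0000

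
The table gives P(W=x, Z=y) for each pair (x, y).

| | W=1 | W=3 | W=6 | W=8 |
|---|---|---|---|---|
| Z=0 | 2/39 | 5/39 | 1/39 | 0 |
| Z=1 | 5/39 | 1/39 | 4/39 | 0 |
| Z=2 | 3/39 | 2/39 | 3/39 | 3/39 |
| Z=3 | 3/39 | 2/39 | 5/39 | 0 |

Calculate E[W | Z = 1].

P(Z = 1) = 10/39.
Σ W·P over the event = 1·(5/39) + 3·(1/39) + 6·(4/39) = 32/39.
E[W | Z = 1] = (32/39) / (10/39) = 16/5.

16/5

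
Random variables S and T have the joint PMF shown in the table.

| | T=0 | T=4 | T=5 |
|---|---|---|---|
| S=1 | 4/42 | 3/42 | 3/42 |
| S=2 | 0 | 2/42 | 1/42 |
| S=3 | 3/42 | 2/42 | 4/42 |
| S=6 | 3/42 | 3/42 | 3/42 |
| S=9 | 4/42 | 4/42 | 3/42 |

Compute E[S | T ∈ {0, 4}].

P(T ∈ {0, 4}) = 2/3.
Summing S·P(S=x,T=y) over the conditioning event gives 67/21.
E[S | T ∈ {0, 4}] = (67/21) / (2/3) = 67/14.

67/14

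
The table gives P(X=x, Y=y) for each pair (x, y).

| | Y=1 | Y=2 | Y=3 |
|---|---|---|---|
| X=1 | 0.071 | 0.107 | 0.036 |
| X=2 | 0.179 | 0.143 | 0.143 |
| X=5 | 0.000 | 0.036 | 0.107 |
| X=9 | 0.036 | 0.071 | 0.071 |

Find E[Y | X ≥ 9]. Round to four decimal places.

2.1966

P(X ≥ 9) = 0.178.
Σ Y·P over the event = 1·(0.036) + 2·(0.071) + 3·(0.071) = 0.391.
E[Y | X ≥ 9] = (0.391) / (0.178) = 2.1966.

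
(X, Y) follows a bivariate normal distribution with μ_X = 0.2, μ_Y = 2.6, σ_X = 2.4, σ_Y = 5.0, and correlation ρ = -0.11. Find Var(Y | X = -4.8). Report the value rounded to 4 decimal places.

Var(Y | X=x) = (1 − ρ²)·σ_Y².
Var(Y | X=-4.8) = (5.0)²·(1 − (-0.11)²) = 25·0.9879 = 24.6975.

24.6975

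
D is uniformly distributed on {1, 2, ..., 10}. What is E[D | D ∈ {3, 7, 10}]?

20/3

P(D ∈ {3, 7, 10}) = 3/10.
Σ over the event: 3·1/10 + 7·1/10 + 10·1/10 = 2.
E[D | D ∈ {3, 7, 10}] = (2) / (3/10) = 20/3.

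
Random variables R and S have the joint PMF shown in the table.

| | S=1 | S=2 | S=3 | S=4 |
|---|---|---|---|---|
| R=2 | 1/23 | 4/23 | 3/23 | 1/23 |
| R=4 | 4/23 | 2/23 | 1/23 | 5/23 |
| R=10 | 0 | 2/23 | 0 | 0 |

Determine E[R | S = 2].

9/2

P(S = 2) = 8/23.
Σ R·P over the event = 2·(4/23) + 4·(2/23) + 10·(2/23) = 36/23.
E[R | S = 2] = (36/23) / (8/23) = 9/2.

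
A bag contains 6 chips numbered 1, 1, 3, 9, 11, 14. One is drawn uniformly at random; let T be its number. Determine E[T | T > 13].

14

P(T > 13) = 1/6.
Σ over the event: 14·1/6 = 7/3.
E[T | T > 13] = (7/3) / (1/6) = 14.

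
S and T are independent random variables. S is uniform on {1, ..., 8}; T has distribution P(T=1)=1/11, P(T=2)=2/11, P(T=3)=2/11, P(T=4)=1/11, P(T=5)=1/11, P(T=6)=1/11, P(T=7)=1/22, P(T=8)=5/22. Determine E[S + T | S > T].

669/77

P(S > T) = 7/16.
Summing (S+T)·P(x,y) over outcomes with S > T gives 669/176.
E[S + T | S > T] = (669/176) / (7/16) = 669/77.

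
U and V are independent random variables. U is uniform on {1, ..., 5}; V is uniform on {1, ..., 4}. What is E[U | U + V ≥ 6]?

4

Outcomes with U + V ≥ 6: (2,4), (3,3), (3,4), (4,2), (4,3), (4,4), (5,1), (5,2), (5,3), (5,4), each with probability 1/20.
E[U | U + V ≥ 6] = (2 + 3 + 3 + 4 + 4 + 4 + 5 + 5 + 5 + 5) / 10 = 4.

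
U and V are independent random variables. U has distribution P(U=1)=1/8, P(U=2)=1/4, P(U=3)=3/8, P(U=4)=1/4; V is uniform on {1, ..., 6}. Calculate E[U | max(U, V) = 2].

9/5

P(max(U, V) = 2) = 5/48.
Summing U·P(x,y) over outcomes with max(U, V) = 2 gives 3/16.
E[U | max(U, V) = 2] = (3/16) / (5/48) = 9/5.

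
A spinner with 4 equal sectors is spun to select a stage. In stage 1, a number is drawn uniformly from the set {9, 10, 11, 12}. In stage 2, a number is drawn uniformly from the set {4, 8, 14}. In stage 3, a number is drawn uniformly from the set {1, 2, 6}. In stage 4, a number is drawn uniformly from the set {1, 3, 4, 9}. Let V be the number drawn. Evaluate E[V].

317/48

E[V | stage 1] = (9+10+11+12)/4 = 21/2.
E[V | stage 2] = (4+8+14)/3 = 26/3.
E[V | stage 3] = (1+2+6)/3 = 3.
E[V | stage 4] = (1+3+4+9)/4 = 17/4.
By the law of total expectation,
E[V] = (1/4)·(21/2) + (1/4)·(26/3) + (1/4)·(3) + (1/4)·(17/4) = 317/48.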